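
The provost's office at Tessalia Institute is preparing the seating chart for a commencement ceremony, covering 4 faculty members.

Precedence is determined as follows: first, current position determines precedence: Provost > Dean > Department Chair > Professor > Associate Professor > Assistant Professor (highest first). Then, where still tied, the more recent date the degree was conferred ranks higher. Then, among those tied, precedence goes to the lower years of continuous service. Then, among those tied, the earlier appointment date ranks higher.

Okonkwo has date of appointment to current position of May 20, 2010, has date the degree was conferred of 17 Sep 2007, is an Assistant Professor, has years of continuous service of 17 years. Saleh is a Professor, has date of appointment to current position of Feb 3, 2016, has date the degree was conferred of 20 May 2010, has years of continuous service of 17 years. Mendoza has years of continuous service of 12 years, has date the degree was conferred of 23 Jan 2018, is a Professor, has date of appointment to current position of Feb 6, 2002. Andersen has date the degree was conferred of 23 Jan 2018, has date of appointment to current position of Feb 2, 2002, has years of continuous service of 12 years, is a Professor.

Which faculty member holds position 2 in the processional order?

By current position: Andersen, Mendoza and Saleh (Professor); then Okonkwo (Assistant Professor).
Among Andersen, Mendoza and Saleh, by date the degree was conferred (later first): Andersen and Mendoza (23 Jan 2018) before Saleh (20 May 2010).
Andersen and Mendoza both have years of continuous service 12 years, so the next rule applies.
Among Andersen and Mendoza, by date of appointment to current position (earlier first): Andersen (Feb 2, 2002) before Mendoza (Feb 6, 2002).
Order: Andersen, Mendoza, Saleh, Okonkwo.

Mendoza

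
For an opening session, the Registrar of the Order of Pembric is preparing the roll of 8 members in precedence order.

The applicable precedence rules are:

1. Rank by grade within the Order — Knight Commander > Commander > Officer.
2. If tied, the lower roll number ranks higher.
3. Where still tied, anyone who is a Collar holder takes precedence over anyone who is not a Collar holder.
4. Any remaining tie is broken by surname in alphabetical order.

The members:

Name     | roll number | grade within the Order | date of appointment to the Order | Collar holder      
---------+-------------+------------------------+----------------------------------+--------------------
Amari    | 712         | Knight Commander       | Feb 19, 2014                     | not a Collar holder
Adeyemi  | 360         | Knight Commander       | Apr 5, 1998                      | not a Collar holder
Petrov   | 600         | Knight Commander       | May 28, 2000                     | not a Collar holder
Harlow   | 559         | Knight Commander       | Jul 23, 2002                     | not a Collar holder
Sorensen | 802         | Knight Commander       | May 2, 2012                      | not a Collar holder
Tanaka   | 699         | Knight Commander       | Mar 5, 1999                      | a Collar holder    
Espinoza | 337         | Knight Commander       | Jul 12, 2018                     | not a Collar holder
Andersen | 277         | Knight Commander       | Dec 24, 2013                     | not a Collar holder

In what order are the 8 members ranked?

By grade within the Order: Andersen, Espinoza, Adeyemi, Harlow, Petrov, Tanaka, Amari and Sorensen (Knight Commander).
Among Andersen, Espinoza, Adeyemi, Harlow, Petrov, Tanaka, Amari and Sorensen, by roll number (lower first): Andersen (277) before Espinoza (337) before Adeyemi (360) before Harlow (559) before Petrov (600) before Tanaka (699) before Amari (712) before Sorensen (802).
Full order: Andersen, Espinoza, Adeyemi, Harlow, Petrov, Tanaka, Amari, Sorensen.

Andersen, Espinoza, Adeyemi, Harlow, Petrov, Tanaka, Amari, Sorensen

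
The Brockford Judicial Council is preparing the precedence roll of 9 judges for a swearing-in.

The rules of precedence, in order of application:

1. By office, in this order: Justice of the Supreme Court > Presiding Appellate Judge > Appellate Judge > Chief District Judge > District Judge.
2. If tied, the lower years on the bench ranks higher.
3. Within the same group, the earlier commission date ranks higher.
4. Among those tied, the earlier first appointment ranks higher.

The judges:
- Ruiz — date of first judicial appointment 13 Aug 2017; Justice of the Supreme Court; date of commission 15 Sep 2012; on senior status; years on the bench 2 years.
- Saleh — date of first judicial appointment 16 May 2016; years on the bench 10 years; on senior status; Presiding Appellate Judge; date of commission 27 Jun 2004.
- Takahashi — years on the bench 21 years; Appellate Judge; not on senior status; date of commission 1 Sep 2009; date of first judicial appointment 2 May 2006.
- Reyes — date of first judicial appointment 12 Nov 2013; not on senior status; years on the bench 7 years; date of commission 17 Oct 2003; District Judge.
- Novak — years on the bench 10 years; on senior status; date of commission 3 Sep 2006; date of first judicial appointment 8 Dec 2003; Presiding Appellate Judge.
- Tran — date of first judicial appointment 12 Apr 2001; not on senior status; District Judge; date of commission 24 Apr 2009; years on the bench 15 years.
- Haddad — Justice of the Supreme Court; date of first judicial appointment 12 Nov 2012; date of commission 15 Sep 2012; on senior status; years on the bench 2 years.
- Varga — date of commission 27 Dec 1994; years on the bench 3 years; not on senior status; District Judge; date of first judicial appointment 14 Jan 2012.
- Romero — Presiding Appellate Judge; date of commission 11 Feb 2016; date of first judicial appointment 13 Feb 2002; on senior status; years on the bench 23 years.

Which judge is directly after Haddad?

Ruiz

By office: Haddad and Ruiz (Justice of the Supreme Court); then Saleh, Novak and Romero (Presiding Appellate Judge); then Takahashi (Appellate Judge); then Varga, Reyes and Tran (District Judge).
Haddad and Ruiz both have years on the bench 2 years, so the next rule applies.
Haddad and Ruiz both have date of commission 15 Sep 2012, so the next rule applies.
Among Haddad and Ruiz, by date of first judicial appointment (earlier first): Haddad (12 Nov 2012) before Ruiz (13 Aug 2017).
Among Saleh, Novak and Romero, by years on the bench (lower first): Saleh and Novak (10 years) before Romero (23 years).
Among Saleh and Novak, by date of commission (earlier first): Saleh (27 Jun 2004) before Novak (3 Sep 2006).
Among Varga, Reyes and Tran, by years on the bench (lower first): Varga (3 years) before Reyes (7 years) before Tran (15 years).
Order: Haddad, Ruiz, Saleh, Novak, Romero, Takahashi, Varga, Reyes, Tran.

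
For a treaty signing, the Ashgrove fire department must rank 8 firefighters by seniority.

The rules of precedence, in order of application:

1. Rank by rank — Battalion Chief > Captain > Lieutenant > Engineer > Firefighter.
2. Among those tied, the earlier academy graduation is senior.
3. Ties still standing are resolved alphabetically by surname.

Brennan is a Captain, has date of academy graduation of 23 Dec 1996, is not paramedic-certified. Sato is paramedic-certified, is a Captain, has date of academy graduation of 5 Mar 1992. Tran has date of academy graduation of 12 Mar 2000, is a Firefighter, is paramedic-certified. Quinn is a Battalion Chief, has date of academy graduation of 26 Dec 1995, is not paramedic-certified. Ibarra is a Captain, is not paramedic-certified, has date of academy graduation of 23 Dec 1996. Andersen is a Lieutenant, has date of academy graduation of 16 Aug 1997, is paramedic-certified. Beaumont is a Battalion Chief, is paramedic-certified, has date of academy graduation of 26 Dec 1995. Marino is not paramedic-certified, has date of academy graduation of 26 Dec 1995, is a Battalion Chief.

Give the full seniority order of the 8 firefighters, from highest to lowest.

By rank: Beaumont, Marino and Quinn (Battalion Chief); then Sato, Brennan and Ibarra (Captain); then Andersen (Lieutenant); then Tran (Firefighter).
Beaumont, Marino and Quinn all have date of academy graduation 26 Dec 1995, so the next rule applies.
Among Beaumont, Marino and Quinn, alphabetically by surname: Beaumont before Marino before Quinn.
Among Sato, Brennan and Ibarra, by date of academy graduation (earlier first): Sato (5 Mar 1992) before Brennan and Ibarra (23 Dec 1996).
Among Brennan and Ibarra, alphabetically by surname: Brennan before Ibarra.
Full order: Beaumont, Marino, Quinn, Sato, Brennan, Ibarra, Andersen, Tran.

Beaumont, Marino, Quinn, Sato, Brennan, Ibarra, Andersen, Tran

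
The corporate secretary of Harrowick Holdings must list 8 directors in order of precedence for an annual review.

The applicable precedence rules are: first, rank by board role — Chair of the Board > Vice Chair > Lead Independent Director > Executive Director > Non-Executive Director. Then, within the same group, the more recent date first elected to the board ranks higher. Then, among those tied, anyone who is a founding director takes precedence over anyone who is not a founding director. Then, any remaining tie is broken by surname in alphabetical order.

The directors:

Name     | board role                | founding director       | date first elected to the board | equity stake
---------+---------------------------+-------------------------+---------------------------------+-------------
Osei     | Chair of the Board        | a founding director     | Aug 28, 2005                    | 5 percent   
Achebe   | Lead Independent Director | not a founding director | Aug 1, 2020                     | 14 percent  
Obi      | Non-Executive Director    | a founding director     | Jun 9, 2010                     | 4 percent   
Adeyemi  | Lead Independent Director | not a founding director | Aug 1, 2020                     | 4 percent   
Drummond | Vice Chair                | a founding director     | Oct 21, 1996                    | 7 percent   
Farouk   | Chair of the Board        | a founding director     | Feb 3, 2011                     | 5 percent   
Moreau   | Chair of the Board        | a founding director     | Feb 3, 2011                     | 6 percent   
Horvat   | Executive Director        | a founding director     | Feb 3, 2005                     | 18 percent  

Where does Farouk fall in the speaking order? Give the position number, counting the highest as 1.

By board role: Farouk, Moreau and Osei (Chair of the Board); then Drummond (Vice Chair); then Achebe and Adeyemi (Lead Independent Director); then Horvat (Executive Director); then Obi (Non-Executive Director).
Among Farouk, Moreau and Osei, by date first elected to the board (later first): Farouk and Moreau (Feb 3, 2011) before Osei (Aug 28, 2005).
Farouk and Moreau are each a founding director, so the next rule applies.
Among Farouk and Moreau, alphabetically by surname: Farouk before Moreau.
Achebe and Adeyemi both have date first elected to the board Aug 1, 2020, so the next rule applies.
Achebe and Adeyemi are each not a founding director, so the next rule applies.
Among Achebe and Adeyemi, alphabetically by surname: Achebe before Adeyemi.
Order: Farouk, Moreau, Osei, Drummond, Achebe, Adeyemi, Horvat, Obi. So position 1.

1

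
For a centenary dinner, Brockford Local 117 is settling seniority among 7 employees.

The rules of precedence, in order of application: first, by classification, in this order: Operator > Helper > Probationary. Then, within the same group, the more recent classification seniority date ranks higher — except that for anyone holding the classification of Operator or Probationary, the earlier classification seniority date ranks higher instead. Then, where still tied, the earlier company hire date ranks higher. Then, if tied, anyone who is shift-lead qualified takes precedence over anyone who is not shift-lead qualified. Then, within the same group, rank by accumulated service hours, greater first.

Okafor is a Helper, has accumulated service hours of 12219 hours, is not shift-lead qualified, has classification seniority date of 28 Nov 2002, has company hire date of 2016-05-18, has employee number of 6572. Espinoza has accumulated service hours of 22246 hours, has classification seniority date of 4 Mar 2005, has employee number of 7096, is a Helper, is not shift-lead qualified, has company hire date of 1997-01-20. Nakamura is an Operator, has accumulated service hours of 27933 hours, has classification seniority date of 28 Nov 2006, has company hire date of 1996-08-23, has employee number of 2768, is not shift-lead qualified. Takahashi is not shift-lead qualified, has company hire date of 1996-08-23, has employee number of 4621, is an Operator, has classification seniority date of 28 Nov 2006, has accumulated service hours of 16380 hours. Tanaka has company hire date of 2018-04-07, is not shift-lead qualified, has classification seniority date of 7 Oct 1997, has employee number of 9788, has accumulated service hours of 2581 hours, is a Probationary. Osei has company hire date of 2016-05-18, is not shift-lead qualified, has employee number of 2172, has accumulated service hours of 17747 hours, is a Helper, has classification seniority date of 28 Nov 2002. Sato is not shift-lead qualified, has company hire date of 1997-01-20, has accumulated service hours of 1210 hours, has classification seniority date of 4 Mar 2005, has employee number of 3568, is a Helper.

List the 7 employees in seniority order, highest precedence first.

Nakamura, Takahashi, Espinoza, Sato, Osei, Okafor, Tanaka

By classification: Nakamura and Takahashi (Operator); then Espinoza, Sato, Osei and Okafor (Helper); then Tanaka (Probationary).
Nakamura and Takahashi both have classification seniority date 28 Nov 2006, so the next rule applies.
Nakamura and Takahashi both have company hire date 1996-08-23, so the next rule applies.
Nakamura and Takahashi are each not shift-lead qualified, so the next rule applies.
Among Nakamura and Takahashi, by accumulated service hours (higher first): Nakamura (27933 hours) before Takahashi (16380 hours).
Among Espinoza, Sato, Osei and Okafor, by classification seniority date (later first): Espinoza and Sato (4 Mar 2005) before Osei and Okafor (28 Nov 2002).
Espinoza and Sato both have company hire date 1997-01-20, so the next rule applies.
Espinoza and Sato are each not shift-lead qualified, so the next rule applies.
Among Espinoza and Sato, by accumulated service hours (higher first): Espinoza (22246 hours) before Sato (1210 hours).
Osei and Okafor both have company hire date 2016-05-18, so the next rule applies.
Osei and Okafor are each not shift-lead qualified, so the next rule applies.
Among Osei and Okafor, by accumulated service hours (higher first): Osei (17747 hours) before Okafor (12219 hours).
Full order: Nakamura, Takahashi, Espinoza, Sato, Osei, Okafor, Tanaka.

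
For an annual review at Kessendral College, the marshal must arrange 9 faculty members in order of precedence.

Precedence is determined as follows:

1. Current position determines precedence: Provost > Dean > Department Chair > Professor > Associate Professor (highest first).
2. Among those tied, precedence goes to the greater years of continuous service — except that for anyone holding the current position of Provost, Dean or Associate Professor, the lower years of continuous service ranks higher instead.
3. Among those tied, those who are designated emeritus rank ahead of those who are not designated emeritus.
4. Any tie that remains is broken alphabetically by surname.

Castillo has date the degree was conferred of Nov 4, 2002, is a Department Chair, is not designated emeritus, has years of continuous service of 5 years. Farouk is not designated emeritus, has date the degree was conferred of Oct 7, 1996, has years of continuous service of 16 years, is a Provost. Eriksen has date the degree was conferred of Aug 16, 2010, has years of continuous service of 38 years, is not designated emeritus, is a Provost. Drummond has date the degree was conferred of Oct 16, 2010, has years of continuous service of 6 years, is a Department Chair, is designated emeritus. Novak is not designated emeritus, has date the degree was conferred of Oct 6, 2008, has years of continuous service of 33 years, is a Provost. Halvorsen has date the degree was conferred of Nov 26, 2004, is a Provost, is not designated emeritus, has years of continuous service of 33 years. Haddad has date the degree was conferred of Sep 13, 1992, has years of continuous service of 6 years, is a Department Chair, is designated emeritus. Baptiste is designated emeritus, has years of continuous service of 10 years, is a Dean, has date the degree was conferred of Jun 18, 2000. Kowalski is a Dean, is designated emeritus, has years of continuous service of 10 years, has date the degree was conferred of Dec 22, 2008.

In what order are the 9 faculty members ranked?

Farouk, Halvorsen, Novak, Eriksen, Baptiste, Kowalski, Drummond, Haddad, Castillo

By current position: Farouk, Halvorsen, Novak and Eriksen (Provost); then Baptiste and Kowalski (Dean); then Drummond, Haddad and Castillo (Department Chair).
Among Farouk, Halvorsen, Novak and Eriksen, by years of continuous service (lower first) (reversed rule for this group): Farouk (16 years) before Halvorsen and Novak (33 years) before Eriksen (38 years).
Halvorsen and Novak are each not designated emeritus, so the next rule applies.
Among Halvorsen and Novak, alphabetically by surname: Halvorsen before Novak.
Baptiste and Kowalski both have years of continuous service 10 years, so the next rule applies.
Baptiste and Kowalski are each designated emeritus, so the next rule applies.
Among Baptiste and Kowalski, alphabetically by surname: Baptiste before Kowalski.
Among Drummond, Haddad and Castillo, by years of continuous service (higher first): Drummond and Haddad (6 years) before Castillo (5 years).
Drummond and Haddad are each designated emeritus, so the next rule applies.
Among Drummond and Haddad, alphabetically by surname: Drummond before Haddad.
Full order: Farouk, Halvorsen, Novak, Eriksen, Baptiste, Kowalski, Drummond, Haddad, Castillo.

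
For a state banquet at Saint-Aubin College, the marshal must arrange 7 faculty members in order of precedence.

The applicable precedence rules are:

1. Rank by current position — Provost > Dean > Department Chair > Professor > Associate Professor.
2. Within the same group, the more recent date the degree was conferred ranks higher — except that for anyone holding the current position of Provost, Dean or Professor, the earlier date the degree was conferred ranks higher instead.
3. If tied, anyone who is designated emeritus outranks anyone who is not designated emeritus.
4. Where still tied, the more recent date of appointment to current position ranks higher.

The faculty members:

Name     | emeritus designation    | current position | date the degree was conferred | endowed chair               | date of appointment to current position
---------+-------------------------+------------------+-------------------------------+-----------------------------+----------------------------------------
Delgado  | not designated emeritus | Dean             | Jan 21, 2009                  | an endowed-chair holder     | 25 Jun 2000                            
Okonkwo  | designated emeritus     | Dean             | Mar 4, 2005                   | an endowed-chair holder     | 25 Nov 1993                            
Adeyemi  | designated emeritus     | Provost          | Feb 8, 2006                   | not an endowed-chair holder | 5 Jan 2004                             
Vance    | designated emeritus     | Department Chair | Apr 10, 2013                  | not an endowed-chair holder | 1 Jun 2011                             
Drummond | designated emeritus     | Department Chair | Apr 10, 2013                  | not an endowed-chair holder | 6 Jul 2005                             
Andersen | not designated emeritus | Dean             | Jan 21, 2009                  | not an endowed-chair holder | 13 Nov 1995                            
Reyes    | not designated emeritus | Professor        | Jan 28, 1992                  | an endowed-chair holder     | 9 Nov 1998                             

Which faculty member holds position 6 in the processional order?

Drummond

By current position: Adeyemi (Provost); then Okonkwo, Delgado and Andersen (Dean); then Vance and Drummond (Department Chair); then Reyes (Professor).
Among Okonkwo, Delgado and Andersen, by date the degree was conferred (earlier first) (reversed rule for this group): Okonkwo (Mar 4, 2005) before Delgado and Andersen (Jan 21, 2009).
Delgado and Andersen are each not designated emeritus, so the next rule applies.
Among Delgado and Andersen, by date of appointment to current position (later first): Delgado (25 Jun 2000) before Andersen (13 Nov 1995).
Vance and Drummond both have date the degree was conferred Apr 10, 2013, so the next rule applies.
Vance and Drummond are each designated emeritus, so the next rule applies.
Among Vance and Drummond, by date of appointment to current position (later first): Vance (1 Jun 2011) before Drummond (6 Jul 2005).
Order: Adeyemi, Okonkwo, Delgado, Andersen, Vance, Drummond, Reyes.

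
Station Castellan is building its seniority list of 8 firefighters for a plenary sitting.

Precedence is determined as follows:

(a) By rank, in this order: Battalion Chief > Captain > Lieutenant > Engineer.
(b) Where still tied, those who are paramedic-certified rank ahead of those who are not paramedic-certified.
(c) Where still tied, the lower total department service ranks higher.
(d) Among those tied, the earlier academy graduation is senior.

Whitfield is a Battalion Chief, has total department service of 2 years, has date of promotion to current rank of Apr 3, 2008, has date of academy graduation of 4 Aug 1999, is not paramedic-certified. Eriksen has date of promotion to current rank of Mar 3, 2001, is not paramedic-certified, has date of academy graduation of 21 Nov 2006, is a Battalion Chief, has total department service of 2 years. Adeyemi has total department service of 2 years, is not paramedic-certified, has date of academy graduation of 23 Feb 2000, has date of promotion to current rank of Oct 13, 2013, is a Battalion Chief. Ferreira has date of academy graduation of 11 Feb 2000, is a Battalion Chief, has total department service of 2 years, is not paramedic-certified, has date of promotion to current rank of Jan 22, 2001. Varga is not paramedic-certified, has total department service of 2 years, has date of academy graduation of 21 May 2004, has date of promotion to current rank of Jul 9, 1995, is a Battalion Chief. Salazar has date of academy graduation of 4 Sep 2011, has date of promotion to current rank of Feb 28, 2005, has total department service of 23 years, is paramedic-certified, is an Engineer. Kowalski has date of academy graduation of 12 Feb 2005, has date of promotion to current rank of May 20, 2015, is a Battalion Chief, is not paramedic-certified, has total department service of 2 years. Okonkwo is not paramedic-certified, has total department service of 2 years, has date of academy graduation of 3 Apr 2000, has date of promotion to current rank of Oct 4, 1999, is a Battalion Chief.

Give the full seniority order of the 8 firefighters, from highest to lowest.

Whitfield, Ferreira, Adeyemi, Okonkwo, Varga, Kowalski, Eriksen, Salazar

By rank: Whitfield, Ferreira, Adeyemi, Okonkwo, Varga, Kowalski and Eriksen (Battalion Chief); then Salazar (Engineer).
Whitfield, Ferreira, Adeyemi, Okonkwo, Varga, Kowalski and Eriksen are each not paramedic-certified, so the next rule applies.
Whitfield, Ferreira, Adeyemi, Okonkwo, Varga, Kowalski and Eriksen all have total department service 2 years, so the next rule applies.
Among Whitfield, Ferreira, Adeyemi, Okonkwo, Varga, Kowalski and Eriksen, by date of academy graduation (earlier first): Whitfield (4 Aug 1999) before Ferreira (11 Feb 2000) before Adeyemi (23 Feb 2000) before Okonkwo (3 Apr 2000) before Varga (21 May 2004) before Kowalski (12 Feb 2005) before Eriksen (21 Nov 2006).
Full order: Whitfield, Ferreira, Adeyemi, Okonkwo, Varga, Kowalski, Eriksen, Salazar.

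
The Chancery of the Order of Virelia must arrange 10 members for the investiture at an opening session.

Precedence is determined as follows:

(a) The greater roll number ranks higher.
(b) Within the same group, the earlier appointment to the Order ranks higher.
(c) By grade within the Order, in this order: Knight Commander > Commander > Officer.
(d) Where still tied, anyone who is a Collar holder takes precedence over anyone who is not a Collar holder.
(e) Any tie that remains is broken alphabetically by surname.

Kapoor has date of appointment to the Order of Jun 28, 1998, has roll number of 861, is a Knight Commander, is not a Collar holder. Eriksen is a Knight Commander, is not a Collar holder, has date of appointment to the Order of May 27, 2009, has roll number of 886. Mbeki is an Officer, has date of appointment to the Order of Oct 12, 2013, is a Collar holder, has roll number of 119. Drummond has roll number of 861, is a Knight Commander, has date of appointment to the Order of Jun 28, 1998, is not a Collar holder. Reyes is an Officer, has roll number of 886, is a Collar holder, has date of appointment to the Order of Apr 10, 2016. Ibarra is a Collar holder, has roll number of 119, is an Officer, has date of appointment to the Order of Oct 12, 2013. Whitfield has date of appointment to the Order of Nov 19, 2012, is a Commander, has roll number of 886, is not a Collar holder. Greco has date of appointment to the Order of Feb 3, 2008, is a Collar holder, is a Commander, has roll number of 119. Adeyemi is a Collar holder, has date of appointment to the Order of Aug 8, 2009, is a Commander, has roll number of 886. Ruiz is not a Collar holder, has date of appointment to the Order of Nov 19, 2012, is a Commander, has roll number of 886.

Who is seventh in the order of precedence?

Kapoor

By roll number (higher first): Eriksen, Adeyemi, Ruiz, Whitfield and Reyes (each 886); then Drummond and Kapoor (both 861); then Greco, Ibarra and Mbeki (each 119).
Among Eriksen, Adeyemi, Ruiz, Whitfield and Reyes, by date of appointment to the Order (earlier first): Eriksen (May 27, 2009) before Adeyemi (Aug 8, 2009) before Ruiz and Whitfield (Nov 19, 2012) before Reyes (Apr 10, 2016).
Ruiz and Whitfield are each Commander, so the next rule applies.
Ruiz and Whitfield are each not a Collar holder, so the next rule applies.
Among Ruiz and Whitfield, alphabetically by surname: Ruiz before Whitfield.
Drummond and Kapoor both have date of appointment to the Order Jun 28, 1998, so the next rule applies.
Drummond and Kapoor are each Knight Commander, so the next rule applies.
Drummond and Kapoor are each not a Collar holder, so the next rule applies.
Among Drummond and Kapoor, alphabetically by surname: Drummond before Kapoor.
Among Greco, Ibarra and Mbeki, by date of appointment to the Order (earlier first): Greco (Feb 3, 2008) before Ibarra and Mbeki (Oct 12, 2013).
Ibarra and Mbeki are each Officer, so the next rule applies.
Ibarra and Mbeki are each a Collar holder, so the next rule applies.
Among Ibarra and Mbeki, alphabetically by surname: Ibarra before Mbeki.
Order: Eriksen, Adeyemi, Ruiz, Whitfield, Reyes, Drummond, Kapoor, Greco, Ibarra, Mbeki.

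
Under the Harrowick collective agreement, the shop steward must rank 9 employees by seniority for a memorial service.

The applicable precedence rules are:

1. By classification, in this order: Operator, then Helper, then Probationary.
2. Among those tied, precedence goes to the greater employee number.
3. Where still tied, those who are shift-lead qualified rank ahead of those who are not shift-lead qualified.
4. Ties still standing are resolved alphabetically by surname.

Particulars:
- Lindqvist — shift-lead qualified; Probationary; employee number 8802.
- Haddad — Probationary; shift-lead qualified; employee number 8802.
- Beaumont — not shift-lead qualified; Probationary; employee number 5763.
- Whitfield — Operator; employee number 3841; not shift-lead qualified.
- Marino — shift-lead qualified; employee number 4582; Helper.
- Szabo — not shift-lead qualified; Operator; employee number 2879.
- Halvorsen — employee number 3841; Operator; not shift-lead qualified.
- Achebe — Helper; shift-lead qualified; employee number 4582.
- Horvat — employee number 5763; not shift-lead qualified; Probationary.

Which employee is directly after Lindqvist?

By classification: Halvorsen, Whitfield and Szabo (Operator); then Achebe and Marino (Helper); then Haddad, Lindqvist, Beaumont and Horvat (Probationary).
Among Halvorsen, Whitfield and Szabo, by employee number (higher first): Halvorsen and Whitfield (3841) before Szabo (2879).
Halvorsen and Whitfield are each not shift-lead qualified, so the next rule applies.
Among Halvorsen and Whitfield, alphabetically by surname: Halvorsen before Whitfield.
Achebe and Marino both have employee number 4582, so the next rule applies.
Achebe and Marino are each shift-lead qualified, so the next rule applies.
Among Achebe and Marino, alphabetically by surname: Achebe before Marino.
Among Haddad, Lindqvist, Beaumont and Horvat, by employee number (higher first): Haddad and Lindqvist (8802) before Beaumont and Horvat (5763).
Haddad and Lindqvist are each shift-lead qualified, so the next rule applies.
Among Haddad and Lindqvist, alphabetically by surname: Haddad before Lindqvist.
Beaumont and Horvat are each not shift-lead qualified, so the next rule applies.
Among Beaumont and Horvat, alphabetically by surname: Beaumont before Horvat.
Order: Halvorsen, Whitfield, Szabo, Achebe, Marino, Haddad, Lindqvist, Beaumont, Horvat.

Beaumont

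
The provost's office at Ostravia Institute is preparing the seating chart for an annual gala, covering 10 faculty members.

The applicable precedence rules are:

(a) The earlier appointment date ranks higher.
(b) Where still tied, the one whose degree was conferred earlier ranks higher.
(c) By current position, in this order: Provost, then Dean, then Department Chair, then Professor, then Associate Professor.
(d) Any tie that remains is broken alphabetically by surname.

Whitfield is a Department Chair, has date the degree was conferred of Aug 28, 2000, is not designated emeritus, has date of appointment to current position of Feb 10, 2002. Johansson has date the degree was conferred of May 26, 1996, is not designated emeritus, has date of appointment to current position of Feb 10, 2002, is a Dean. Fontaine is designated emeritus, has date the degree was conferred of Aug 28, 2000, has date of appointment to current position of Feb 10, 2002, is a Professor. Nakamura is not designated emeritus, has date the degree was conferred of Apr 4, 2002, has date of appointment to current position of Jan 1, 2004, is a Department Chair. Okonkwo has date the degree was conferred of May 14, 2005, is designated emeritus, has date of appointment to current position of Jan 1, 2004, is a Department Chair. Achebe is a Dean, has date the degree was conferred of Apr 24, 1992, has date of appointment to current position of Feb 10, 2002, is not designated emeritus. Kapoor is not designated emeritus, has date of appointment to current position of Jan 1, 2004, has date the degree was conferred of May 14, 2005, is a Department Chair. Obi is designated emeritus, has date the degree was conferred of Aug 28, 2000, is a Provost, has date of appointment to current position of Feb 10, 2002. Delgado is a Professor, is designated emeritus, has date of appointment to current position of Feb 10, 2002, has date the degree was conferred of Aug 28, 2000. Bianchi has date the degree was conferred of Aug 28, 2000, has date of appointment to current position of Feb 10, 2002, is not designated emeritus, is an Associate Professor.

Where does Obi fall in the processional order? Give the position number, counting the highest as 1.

By date of appointment to current position (earlier first): Achebe, Johansson, Obi, Whitfield, Delgado, Fontaine and Bianchi (each Feb 10, 2002); then Nakamura, Kapoor and Okonkwo (each Jan 1, 2004).
Among Achebe, Johansson, Obi, Whitfield, Delgado, Fontaine and Bianchi, by date the degree was conferred (earlier first): Achebe (Apr 24, 1992) before Johansson (May 26, 1996) before Obi, Whitfield, Delgado, Fontaine and Bianchi (Aug 28, 2000).
Among Obi, Whitfield, Delgado, Fontaine and Bianchi, by current position: Obi (Provost) before Whitfield (Department Chair) before Delgado and Fontaine (Professor) before Bianchi (Associate Professor).
Among Delgado and Fontaine, alphabetically by surname: Delgado before Fontaine.
Among Nakamura, Kapoor and Okonkwo, by date the degree was conferred (earlier first): Nakamura (Apr 4, 2002) before Kapoor and Okonkwo (May 14, 2005).
Kapoor and Okonkwo are each Department Chair, so the next rule applies.
Among Kapoor and Okonkwo, alphabetically by surname: Kapoor before Okonkwo.
Order: Achebe, Johansson, Obi, Whitfield, Delgado, Fontaine, Bianchi, Nakamura, Kapoor, Okonkwo. So position 3.

3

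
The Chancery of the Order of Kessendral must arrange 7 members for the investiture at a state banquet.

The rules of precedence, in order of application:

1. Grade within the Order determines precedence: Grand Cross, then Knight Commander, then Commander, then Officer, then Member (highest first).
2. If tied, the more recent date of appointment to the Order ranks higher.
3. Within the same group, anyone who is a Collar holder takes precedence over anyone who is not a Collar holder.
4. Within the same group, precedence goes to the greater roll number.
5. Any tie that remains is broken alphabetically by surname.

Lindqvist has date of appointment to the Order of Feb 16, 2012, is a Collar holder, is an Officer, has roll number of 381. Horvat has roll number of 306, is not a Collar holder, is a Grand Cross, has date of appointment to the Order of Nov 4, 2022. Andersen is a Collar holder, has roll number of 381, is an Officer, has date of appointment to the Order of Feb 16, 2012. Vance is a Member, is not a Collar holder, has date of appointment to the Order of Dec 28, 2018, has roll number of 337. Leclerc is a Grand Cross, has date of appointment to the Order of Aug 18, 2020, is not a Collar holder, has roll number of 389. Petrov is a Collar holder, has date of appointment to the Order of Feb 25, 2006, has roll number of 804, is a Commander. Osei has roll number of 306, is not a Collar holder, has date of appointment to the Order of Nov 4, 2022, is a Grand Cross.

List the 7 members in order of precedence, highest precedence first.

Horvat, Osei, Leclerc, Petrov, Andersen, Lindqvist, Vance

By grade within the Order: Horvat, Osei and Leclerc (Grand Cross); then Petrov (Commander); then Andersen and Lindqvist (Officer); then Vance (Member).
Among Horvat, Osei and Leclerc, by date of appointment to the Order (later first): Horvat and Osei (Nov 4, 2022) before Leclerc (Aug 18, 2020).
Horvat and Osei are each not a Collar holder, so the next rule applies.
Horvat and Osei both have roll number 306, so the next rule applies.
Among Horvat and Osei, alphabetically by surname: Horvat before Osei.
Andersen and Lindqvist both have date of appointment to the Order Feb 16, 2012, so the next rule applies.
Andersen and Lindqvist are each a Collar holder, so the next rule applies.
Andersen and Lindqvist both have roll number 381, so the next rule applies.
Among Andersen and Lindqvist, alphabetically by surname: Andersen before Lindqvist.
Full order: Horvat, Osei, Leclerc, Petrov, Andersen, Lindqvist, Vance.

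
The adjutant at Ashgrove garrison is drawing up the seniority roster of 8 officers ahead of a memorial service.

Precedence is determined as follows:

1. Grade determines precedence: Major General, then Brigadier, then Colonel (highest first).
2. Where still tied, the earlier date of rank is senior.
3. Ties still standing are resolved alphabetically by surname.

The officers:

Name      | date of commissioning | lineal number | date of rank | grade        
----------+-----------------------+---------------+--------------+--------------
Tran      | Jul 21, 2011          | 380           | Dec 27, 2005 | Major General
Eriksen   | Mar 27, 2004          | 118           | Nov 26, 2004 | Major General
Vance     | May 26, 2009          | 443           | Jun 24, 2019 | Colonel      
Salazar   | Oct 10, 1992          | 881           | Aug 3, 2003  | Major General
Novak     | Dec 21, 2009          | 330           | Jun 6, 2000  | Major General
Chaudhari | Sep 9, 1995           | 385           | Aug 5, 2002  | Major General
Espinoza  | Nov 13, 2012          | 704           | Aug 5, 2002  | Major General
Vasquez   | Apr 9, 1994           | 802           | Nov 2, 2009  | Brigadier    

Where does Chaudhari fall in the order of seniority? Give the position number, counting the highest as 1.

By grade: Novak, Chaudhari, Espinoza, Salazar, Eriksen and Tran (Major General); then Vasquez (Brigadier); then Vance (Colonel).
Among Novak, Chaudhari, Espinoza, Salazar, Eriksen and Tran, by date of rank (earlier first): Novak (Jun 6, 2000) before Chaudhari and Espinoza (Aug 5, 2002) before Salazar (Aug 3, 2003) before Eriksen (Nov 26, 2004) before Tran (Dec 27, 2005).
Among Chaudhari and Espinoza, alphabetically by surname: Chaudhari before Espinoza.
Order: Novak, Chaudhari, Espinoza, Salazar, Eriksen, Tran, Vasquez, Vance. So position 2.

2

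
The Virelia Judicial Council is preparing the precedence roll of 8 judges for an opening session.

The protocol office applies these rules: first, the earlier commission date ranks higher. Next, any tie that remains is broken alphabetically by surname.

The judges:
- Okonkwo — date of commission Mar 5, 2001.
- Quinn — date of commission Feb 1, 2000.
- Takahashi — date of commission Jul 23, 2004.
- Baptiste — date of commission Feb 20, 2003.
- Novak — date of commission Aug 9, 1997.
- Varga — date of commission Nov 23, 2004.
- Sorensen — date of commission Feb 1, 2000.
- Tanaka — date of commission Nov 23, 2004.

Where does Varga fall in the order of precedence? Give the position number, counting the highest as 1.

By date of commission (earlier first): Novak (Aug 9, 1997); then Quinn and Sorensen (both Feb 1, 2000); then Okonkwo (Mar 5, 2001); then Baptiste (Feb 20, 2003); then Takahashi (Jul 23, 2004); then Tanaka and Varga (both Nov 23, 2004).
Among Quinn and Sorensen, alphabetically by surname: Quinn before Sorensen.
Among Tanaka and Varga, alphabetically by surname: Tanaka before Varga.
Order: Novak, Quinn, Sorensen, Okonkwo, Baptiste, Takahashi, Tanaka, Varga. So position 8.

8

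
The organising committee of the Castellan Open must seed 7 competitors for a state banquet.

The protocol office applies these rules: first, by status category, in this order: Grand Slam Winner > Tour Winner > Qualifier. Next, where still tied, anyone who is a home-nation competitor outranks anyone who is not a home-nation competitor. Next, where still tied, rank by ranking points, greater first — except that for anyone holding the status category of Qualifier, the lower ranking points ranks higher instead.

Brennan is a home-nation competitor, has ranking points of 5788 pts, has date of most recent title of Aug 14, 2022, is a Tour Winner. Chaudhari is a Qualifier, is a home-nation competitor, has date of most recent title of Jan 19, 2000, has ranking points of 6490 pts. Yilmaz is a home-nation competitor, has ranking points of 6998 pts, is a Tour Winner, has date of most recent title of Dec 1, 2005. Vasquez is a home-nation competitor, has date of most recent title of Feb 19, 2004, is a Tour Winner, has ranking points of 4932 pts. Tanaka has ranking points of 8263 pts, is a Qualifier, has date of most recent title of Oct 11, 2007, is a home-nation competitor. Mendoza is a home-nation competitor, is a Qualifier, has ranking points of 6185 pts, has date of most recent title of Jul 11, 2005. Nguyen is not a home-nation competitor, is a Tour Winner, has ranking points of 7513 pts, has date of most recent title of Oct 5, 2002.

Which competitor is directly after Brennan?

Vasquez

By status category: Yilmaz, Brennan, Vasquez and Nguyen (Tour Winner); then Mendoza, Chaudhari and Tanaka (Qualifier).
Among Yilmaz, Brennan, Vasquez and Nguyen, a home-nation competitor before not a home-nation competitor: Yilmaz, Brennan and Vasquez (a home-nation competitor) before Nguyen (not a home-nation competitor).
Among Yilmaz, Brennan and Vasquez, by ranking points (higher first): Yilmaz (6998 pts) before Brennan (5788 pts) before Vasquez (4932 pts).
Mendoza, Chaudhari and Tanaka are each a home-nation competitor, so the next rule applies.
Among Mendoza, Chaudhari and Tanaka, by ranking points (lower first) (reversed rule for this group): Mendoza (6185 pts) before Chaudhari (6490 pts) before Tanaka (8263 pts).
Order: Yilmaz, Brennan, Vasquez, Nguyen, Mendoza, Chaudhari, Tanaka.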